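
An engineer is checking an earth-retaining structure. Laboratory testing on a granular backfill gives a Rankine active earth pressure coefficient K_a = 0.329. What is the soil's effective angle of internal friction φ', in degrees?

K_a = tan²(45° − φ/2) ⇒ 45° − φ/2 = arctan(√0.329) = 29.84°.
φ = 2(45° − 29.84°) = 30.32°.

30.3°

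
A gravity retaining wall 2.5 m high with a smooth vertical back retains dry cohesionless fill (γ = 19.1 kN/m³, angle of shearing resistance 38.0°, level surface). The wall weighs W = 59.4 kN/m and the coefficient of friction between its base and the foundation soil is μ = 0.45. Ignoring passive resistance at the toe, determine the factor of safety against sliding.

K_a = tan²(45° − 38.0°/2) = 0.2379.
P_a = ½K_aγH² = 0.5×0.2379×19.1×2.5² = 14.20 kN/m, acting at H/3 = 0.8333 m above the base.
FS_sliding = μW / P_a = 0.45×59.4 / 14.20 = 1.883.

1.88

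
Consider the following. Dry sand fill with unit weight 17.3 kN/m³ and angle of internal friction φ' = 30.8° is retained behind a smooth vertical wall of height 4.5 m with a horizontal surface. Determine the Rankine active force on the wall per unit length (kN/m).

K_a = tan²(45° − φ/2) = 0.3227.
P_a = ½ K_a γ H² = 0.5 × 0.3227 × 17.3 × 4.5² = 56.53 kN/m.

56.5 kN/m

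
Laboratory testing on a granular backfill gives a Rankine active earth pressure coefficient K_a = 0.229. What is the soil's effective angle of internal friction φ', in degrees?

K_a = tan²(45° − φ/2) ⇒ 45° − φ/2 = arctan(√0.229) = 25.57°.
φ = 2(45° − 25.57°) = 38.85°.

38.9°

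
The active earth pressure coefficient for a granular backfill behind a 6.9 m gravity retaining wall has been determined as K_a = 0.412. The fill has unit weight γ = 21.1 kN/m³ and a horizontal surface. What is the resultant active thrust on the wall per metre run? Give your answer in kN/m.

P = ½ K_a γ H² = 0.5 × 0.412 × 21.1 × 6.9² = 206.9 kN/m.

207 kN/m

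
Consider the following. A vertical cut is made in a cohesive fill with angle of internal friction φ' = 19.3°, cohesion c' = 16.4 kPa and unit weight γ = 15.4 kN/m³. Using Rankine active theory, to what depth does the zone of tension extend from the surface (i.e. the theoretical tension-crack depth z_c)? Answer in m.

3.00 m

K_a = tan²(45° − 19.3°/2) = 0.5032; √K_a = 0.7094.
The active pressure is zero where K_a γ z = 2c√K_a, so z_c = 2c/(γ√K_a) = 2×16.4/(15.4×0.7094) = 3.003 m.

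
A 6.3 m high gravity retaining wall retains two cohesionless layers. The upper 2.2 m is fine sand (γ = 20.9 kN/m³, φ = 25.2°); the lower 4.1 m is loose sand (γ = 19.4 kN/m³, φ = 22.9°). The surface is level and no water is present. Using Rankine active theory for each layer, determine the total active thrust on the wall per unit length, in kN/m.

175 kN/m

K_a1 = tan²(45°−25.2°/2) = 0.4027; K_a2 = tan²(45°−22.9°/2) = 0.4398.
Layer 1: σ at base = K_a1 γ₁ h₁ = 18.52 kPa; P₁ = ½×18.52×2.2 = 20.37.
Layer 2: σ_v at top = γ₁h₁ = 45.98; σ_h top = K_a2×45.98 = 20.22; σ_h base = K_a2×(45.98+19.4×4.1) = 55.20.
P₂ = ½(20.22+55.20)×4.1 = 154.6. Total P_a = 20.37+154.6 = 175.0 kN/m.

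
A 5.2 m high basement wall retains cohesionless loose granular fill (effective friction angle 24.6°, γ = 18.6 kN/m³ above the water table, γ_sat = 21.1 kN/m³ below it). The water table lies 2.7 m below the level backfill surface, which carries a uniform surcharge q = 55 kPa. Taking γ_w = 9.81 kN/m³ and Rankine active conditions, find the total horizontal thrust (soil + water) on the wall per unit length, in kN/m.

243 kN/m

K_a = tan²(45° − φ/2) = 0.4121.
γ' = 21.1 − 9.81 = 11.29 kN/m³. h₂ = H − d_w = 2.5 m.
σ'_h: at surface K_a·q = 22.67; at WT K_a(q+γd_w) = 43.37; at base K_a(q+γd_w+γ'h₂) = 55.00 kPa.
P₁ = ½(22.67+43.37)×2.7 = 89.15; P₂ = ½(43.37+55.00)×2.5 = 123.0; P_w = ½γ_w h₂² = 30.66.
Total = 89.15+123.0+30.66 = 242.8 kN/m.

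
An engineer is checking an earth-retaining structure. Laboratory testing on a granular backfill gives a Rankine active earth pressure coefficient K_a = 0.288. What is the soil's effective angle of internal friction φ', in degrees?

33.6°

K_a = tan²(45° − φ/2) ⇒ 45° − φ/2 = arctan(√0.288) = 28.22°.
φ = 2(45° − 28.22°) = 33.56°.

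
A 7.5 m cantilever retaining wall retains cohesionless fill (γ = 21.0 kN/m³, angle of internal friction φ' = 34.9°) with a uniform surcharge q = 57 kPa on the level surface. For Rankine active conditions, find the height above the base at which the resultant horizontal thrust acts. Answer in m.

K_a = 0.2721.
Triangular part P₁ = ½K_aγH² = 160.7 at H/3 = 2.500 m; rectangular part P₂ = K_a q H = 116.3 at H/2 = 3.750 m.
ȳ = (P₁·2.500 + P₂·3.750)/(P₁+P₂) = 3.025 m.

3.02 m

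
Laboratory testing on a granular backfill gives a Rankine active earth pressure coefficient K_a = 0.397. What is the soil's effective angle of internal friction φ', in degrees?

25.6°

K_a = tan²(45° − φ/2) ⇒ 45° − φ/2 = arctan(√0.397) = 32.21°.
φ = 2(45° − 32.21°) = 25.57°.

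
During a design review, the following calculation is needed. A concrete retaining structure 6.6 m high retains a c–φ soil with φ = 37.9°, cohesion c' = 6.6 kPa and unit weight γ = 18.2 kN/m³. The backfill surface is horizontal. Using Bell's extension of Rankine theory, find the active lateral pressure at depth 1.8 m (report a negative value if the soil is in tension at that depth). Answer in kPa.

K_a = (1 − sin φ)/(1 + sin φ) = 0.2389.
σ_a = K_a γ z − 2c√K_a = 0.2389×18.2×1.8 − 2×6.6×0.4888 = 1.375 kPa.

1.38 kPa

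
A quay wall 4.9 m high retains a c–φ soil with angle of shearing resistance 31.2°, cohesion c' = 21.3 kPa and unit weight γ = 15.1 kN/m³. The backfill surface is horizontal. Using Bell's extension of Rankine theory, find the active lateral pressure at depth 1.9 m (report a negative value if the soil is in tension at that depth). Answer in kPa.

-14.9 kPa

K_a = (1 − sin φ)/(1 + sin φ) = 0.3175.
σ_a = K_a γ z − 2c√K_a = 0.3175×15.1×1.9 − 2×21.3×0.5635 = -14.89 kPa.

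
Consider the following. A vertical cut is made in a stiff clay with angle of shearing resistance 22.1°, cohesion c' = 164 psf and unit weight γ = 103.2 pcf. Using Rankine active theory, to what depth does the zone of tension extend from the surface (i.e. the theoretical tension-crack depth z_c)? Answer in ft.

4.72 ft

K_a = tan²(45° − 22.1°/2) = 0.4533; √K_a = 0.6732.
The active pressure is zero where K_a γ z = 2c√K_a, so z_c = 2c/(γ√K_a) = 2×164/(103.2×0.6732) = 4.721 ft.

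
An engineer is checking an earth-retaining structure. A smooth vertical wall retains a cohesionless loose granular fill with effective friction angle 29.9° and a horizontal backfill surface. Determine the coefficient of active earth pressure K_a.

K_a = tan²(45° − φ/2) = tan²(30.05°) = 0.3347.

0.335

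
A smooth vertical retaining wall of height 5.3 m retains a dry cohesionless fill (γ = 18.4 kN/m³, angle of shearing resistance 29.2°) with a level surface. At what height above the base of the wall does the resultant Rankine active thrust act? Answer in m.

1.77 m

K_a = 0.3442.
The pressure distribution is triangular, so the resultant acts at H/3 above the base = 5.3/3 = 1.767 m.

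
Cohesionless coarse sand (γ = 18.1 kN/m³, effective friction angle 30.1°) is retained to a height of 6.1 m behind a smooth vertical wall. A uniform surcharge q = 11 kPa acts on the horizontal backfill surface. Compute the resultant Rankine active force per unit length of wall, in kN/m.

134 kN/m

K_a = tan²(45° − φ/2) = 0.3320.
Soil triangle: ½ K_a γ H² = 0.5×0.3320×18.1×6.1² = 111.8 kN/m.
Surcharge rectangle: K_a q H = 0.3320×11×6.1 = 22.28 kN/m.
Total = 111.8 + 22.28 = 134.1 kN/m.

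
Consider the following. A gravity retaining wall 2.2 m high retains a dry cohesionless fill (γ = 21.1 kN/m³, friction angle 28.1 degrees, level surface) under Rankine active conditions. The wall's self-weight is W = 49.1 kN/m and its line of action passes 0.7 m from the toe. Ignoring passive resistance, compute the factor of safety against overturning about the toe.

K_a = tan²(45° − 28.1°/2) = 0.3596.
P_a = ½K_aγH² = 0.5×0.3596×21.1×2.2² = 18.36 kN/m, acting at H/3 = 0.7333 m above the base.
Overturning moment M_o = P_a × H/3 = 18.36 × 0.7333 = 13.47.
Resisting moment M_r = W × 0.7 = 49.1 × 0.7 = 34.37.
FS_overturning = M_r/M_o = 34.37/13.47 = 2.552.

2.55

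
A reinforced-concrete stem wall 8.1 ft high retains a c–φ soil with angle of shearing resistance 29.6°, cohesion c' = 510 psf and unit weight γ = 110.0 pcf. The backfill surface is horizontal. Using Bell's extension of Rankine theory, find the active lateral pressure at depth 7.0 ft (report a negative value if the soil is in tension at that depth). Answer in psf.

-333 psf

K_a = (1 − sin φ)/(1 + sin φ) = 0.3387.
σ_a = K_a γ z − 2c√K_a = 0.3387×110.0×7.0 − 2×510×0.5820 = -332.8 psf.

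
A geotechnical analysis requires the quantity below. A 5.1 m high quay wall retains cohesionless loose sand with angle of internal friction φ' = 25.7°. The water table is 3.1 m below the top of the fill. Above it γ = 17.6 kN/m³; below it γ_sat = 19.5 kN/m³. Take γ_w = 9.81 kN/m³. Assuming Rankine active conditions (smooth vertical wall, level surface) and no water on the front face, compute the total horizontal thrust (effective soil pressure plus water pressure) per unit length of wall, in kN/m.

K_a = tan²(45° − φ/2) = 0.3950.
γ' = 19.5 − 9.81 = 9.690 kN/m³. Depth below WT = 2.0 m.
σ'_h at WT = K_a γ d_w = 21.55 kPa; at base = 21.55 + K_a γ' × 2.0 = 29.21 kPa.
P₁ (0–3.1 m) = ½×21.55×3.1 = 33.41. P₂ (3.1–5.1 m) = ½(21.55+29.21)×2.0 = 50.76.
P_w = ½ γ_w h₂² = 0.5×9.81×2.0² = 19.62. Total = 33.41+50.76+19.62 = 103.8 kN/m.

104 kN/m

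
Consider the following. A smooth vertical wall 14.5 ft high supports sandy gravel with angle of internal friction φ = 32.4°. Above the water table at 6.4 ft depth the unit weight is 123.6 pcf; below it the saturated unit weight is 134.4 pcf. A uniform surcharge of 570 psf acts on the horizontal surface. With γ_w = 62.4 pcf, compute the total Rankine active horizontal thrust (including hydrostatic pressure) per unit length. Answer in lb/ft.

K_a = tan²(45° − φ/2) = 0.3022.
γ' = 134.4 − 62.4 = 72.00 pcf. h₂ = H − d_w = 8.1 ft.
σ'_h: at surface K_a·q = 172.3; at WT K_a(q+γd_w) = 411.3; at base K_a(q+γd_w+γ'h₂) = 587.6 psf.
P₁ = ½(172.3+411.3)×6.4 = 1868; P₂ = ½(411.3+587.6)×8.1 = 4046; P_w = ½γ_w h₂² = 2047.
Total = 1868+4046+2047 = 7960 lb/ft.

7960 lb/ft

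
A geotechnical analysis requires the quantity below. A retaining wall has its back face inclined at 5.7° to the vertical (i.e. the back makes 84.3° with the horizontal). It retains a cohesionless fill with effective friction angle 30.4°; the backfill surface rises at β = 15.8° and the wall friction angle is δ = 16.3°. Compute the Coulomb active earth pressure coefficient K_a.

0.429

K_a = sin²(α+φ) / [sin²α · sin(α−δ) · (1 + √{sin(φ+δ)sin(φ−β) / (sin(α−δ)sin(α+β))})²].
With α = 84.3°, φ = 30.4°, δ = 16.3°, β = 15.8°: K_a = 0.4286.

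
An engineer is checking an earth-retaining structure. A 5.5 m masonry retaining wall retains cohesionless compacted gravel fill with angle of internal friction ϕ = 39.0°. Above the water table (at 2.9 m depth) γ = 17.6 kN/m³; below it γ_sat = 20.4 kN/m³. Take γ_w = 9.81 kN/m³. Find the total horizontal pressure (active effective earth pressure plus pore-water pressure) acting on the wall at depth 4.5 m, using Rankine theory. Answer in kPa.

31.2 kPa

K_a = (1 − sin φ)/(1 + sin φ) = 0.2275.
γ' = 20.4 − 9.81 = 10.59 kN/m³.
Effective vertical stress at 4.5 m: σ'_v = 17.6×2.9 + 10.59×1.60 = 67.98 kPa.
σ'_h = K_a σ'_v = 0.2275 × 67.98 = 15.47 kPa; u = γ_w × 1.60 = 15.70 kPa.
Total σ_h = 15.47 + 15.70 = 31.16 kPa.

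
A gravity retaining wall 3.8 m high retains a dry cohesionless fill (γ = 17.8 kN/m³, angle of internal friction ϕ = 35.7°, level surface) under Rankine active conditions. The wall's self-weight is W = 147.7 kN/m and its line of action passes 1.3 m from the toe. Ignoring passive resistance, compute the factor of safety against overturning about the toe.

4.48

K_a = tan²(45° − 35.7°/2) = 0.2630.
P_a = ½K_aγH² = 0.5×0.2630×17.8×3.8² = 33.80 kN/m, acting at H/3 = 1.267 m above the base.
Overturning moment M_o = P_a × H/3 = 33.80 × 1.267 = 42.81.
Resisting moment M_r = W × 1.3 = 147.7 × 1.3 = 192.0.
FS_overturning = M_r/M_o = 192.0/42.81 = 4.485.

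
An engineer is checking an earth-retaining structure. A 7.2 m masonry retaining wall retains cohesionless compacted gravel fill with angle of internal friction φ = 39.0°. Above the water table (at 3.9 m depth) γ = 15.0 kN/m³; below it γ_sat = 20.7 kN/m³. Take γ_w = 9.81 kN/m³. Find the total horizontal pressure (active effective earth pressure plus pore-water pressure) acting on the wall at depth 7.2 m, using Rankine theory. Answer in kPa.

K_a = (1 − sin φ)/(1 + sin φ) = 0.2275.
γ' = 20.7 − 9.81 = 10.89 kN/m³.
Effective vertical stress at 7.2 m: σ'_v = 15.0×3.9 + 10.89×3.30 = 94.44 kPa.
σ'_h = K_a σ'_v = 0.2275 × 94.44 = 21.48 kPa; u = γ_w × 3.30 = 32.37 kPa.
Total σ_h = 21.48 + 32.37 = 53.86 kPa.

53.9 kPa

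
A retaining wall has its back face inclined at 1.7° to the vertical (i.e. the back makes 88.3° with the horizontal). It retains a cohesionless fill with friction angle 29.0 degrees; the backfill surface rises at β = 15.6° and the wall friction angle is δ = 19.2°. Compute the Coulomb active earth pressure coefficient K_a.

0.410

K_a = sin²(α+φ) / [sin²α · sin(α−δ) · (1 + √{sin(φ+δ)sin(φ−β) / (sin(α−δ)sin(α+β))})²].
With α = 88.3°, φ = 29.0°, δ = 19.2°, β = 15.6°: K_a = 0.4100.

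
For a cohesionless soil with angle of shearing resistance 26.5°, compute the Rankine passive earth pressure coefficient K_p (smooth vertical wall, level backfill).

2.61

K_p = (1 + sin φ)/(1 − sin φ) = tan²(45° + 26.5°/2) = 2.611.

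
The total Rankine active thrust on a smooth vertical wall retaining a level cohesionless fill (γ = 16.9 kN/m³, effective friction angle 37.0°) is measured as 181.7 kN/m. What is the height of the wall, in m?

K_a = 0.2486. P_a = ½ K_a γ H² ⇒ H = √(2P_a/(K_a γ)).
H = √(2×181.7/(0.2486×16.9)) = 9.301 m.

9.30 m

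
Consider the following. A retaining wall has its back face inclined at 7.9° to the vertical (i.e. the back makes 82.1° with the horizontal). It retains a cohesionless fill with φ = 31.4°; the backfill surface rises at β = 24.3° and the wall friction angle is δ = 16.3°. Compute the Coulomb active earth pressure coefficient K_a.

K_a = sin²(α+φ) / [sin²α · sin(α−δ) · (1 + √{sin(φ+δ)sin(φ−β) / (sin(α−δ)sin(α+β))})²].
With α = 82.1°, φ = 31.4°, δ = 16.3°, β = 24.3°: K_a = 0.5367.

0.537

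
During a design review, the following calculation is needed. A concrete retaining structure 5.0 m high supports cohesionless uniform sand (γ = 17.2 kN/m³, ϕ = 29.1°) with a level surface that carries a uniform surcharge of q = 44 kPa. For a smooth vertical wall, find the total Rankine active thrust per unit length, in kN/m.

150 kN/m

K_a = tan²(45° − φ/2) = 0.3456.
Soil triangle: ½ K_a γ H² = 0.5×0.3456×17.2×5.0² = 74.30 kN/m.
Surcharge rectangle: K_a q H = 0.3456×44×5.0 = 76.03 kN/m.
Total = 74.30 + 76.03 = 150.3 kN/m.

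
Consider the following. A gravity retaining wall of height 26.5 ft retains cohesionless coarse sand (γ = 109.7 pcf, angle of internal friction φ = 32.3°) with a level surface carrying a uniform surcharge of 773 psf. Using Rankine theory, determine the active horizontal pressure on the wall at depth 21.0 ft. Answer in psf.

K_a = (1 − sin φ)/(1 + sin φ) = 0.3035.
σ_v = γz + q = 109.7 × 21.0 + 773 = 3077 psf.
σ_h = K_a σ_v = 0.3035 × 3077 = 933.7 psf.

934 psf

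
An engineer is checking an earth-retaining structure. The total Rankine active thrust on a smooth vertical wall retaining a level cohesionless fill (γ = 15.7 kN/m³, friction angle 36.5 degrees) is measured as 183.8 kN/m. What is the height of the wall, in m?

9.60 m

K_a = 0.2541. P_a = ½ K_a γ H² ⇒ H = √(2P_a/(K_a γ)).
H = √(2×183.8/(0.2541×15.7)) = 9.600 m.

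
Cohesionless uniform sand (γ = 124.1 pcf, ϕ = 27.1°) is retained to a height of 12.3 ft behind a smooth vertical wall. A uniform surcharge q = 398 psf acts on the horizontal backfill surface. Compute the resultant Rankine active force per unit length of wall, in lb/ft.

5340 lb/ft

K_a = tan²(45° − φ/2) = 0.3741.
Soil triangle: ½ K_a γ H² = 0.5×0.3741×124.1×12.3² = 3511 lb/ft.
Surcharge rectangle: K_a q H = 0.3741×398×12.3 = 1831 lb/ft.
Total = 3511 + 1831 = 5343 lb/ft.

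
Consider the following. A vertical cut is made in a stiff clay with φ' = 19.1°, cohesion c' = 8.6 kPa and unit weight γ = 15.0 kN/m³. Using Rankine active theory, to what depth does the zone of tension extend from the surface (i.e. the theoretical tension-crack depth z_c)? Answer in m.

K_a = tan²(45° − 19.1°/2) = 0.5069; √K_a = 0.7120.
The active pressure is zero where K_a γ z = 2c√K_a, so z_c = 2c/(γ√K_a) = 2×8.6/(15.0×0.7120) = 1.611 m.

1.61 m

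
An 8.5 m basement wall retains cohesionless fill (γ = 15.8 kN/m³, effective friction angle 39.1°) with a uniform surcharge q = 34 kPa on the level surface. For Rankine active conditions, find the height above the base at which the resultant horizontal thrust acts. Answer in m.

K_a = 0.2265.
Triangular part P₁ = ½K_aγH² = 129.3 at H/3 = 2.833 m; rectangular part P₂ = K_a q H = 65.45 at H/2 = 4.250 m.
ȳ = (P₁·2.833 + P₂·4.250)/(P₁+P₂) = 3.310 m.

3.31 m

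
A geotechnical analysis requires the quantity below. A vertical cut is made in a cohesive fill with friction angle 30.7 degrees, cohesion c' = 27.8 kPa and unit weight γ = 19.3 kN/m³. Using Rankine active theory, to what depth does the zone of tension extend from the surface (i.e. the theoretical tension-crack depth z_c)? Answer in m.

5.06 m

K_a = tan²(45° − 30.7°/2) = 0.3240; √K_a = 0.5692.
The active pressure is zero where K_a γ z = 2c√K_a, so z_c = 2c/(γ√K_a) = 2×27.8/(19.3×0.5692) = 5.061 m.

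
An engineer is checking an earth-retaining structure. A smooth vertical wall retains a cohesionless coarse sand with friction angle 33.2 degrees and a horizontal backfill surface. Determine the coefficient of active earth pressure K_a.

K_a = (1 − sin φ)/(1 + sin φ) = (1 − sin 33.2°)/(1 + sin 33.2°) = 0.2924.

0.292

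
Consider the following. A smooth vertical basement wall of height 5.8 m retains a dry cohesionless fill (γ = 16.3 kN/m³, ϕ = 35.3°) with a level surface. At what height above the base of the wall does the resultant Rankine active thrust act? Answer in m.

1.93 m

K_a = 0.2675.
The pressure distribution is triangular, so the resultant acts at H/3 above the base = 5.8/3 = 1.933 m.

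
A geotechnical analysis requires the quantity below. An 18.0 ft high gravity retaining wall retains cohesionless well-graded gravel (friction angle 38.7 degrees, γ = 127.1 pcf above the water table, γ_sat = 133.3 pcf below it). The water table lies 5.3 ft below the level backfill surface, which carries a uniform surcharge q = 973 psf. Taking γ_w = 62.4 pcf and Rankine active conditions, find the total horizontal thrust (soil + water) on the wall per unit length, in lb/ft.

12800 lb/ft

K_a = tan²(45° − φ/2) = 0.2306.
γ' = 133.3 − 62.4 = 70.90 pcf. h₂ = H − d_w = 12.7 ft.
σ'_h: at surface K_a·q = 224.4; at WT K_a(q+γd_w) = 379.7; at base K_a(q+γd_w+γ'h₂) = 587.3 psf.
P₁ = ½(224.4+379.7)×5.3 = 1601; P₂ = ½(379.7+587.3)×12.7 = 6140; P_w = ½γ_w h₂² = 5032.
Total = 1601+6140+5032 = 12770 lb/ft.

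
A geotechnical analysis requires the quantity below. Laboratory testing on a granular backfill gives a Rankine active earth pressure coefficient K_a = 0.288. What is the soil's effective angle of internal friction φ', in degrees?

33.6°

K_a = tan²(45° − φ/2) ⇒ 45° − φ/2 = arctan(√0.288) = 28.22°.
φ = 2(45° − 28.22°) = 33.56°.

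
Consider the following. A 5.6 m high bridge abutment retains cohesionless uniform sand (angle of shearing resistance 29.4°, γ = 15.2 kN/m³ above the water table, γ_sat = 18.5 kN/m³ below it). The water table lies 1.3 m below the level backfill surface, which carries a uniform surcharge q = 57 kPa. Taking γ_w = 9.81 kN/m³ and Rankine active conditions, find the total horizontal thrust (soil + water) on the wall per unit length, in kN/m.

K_a = tan²(45° − φ/2) = 0.3415.
γ' = 18.5 − 9.81 = 8.690 kN/m³. h₂ = H − d_w = 4.3 m.
σ'_h: at surface K_a·q = 19.46; at WT K_a(q+γd_w) = 26.21; at base K_a(q+γd_w+γ'h₂) = 38.97 kPa.
P₁ = ½(19.46+26.21)×1.3 = 29.69; P₂ = ½(26.21+38.97)×4.3 = 140.1; P_w = ½γ_w h₂² = 90.69.
Total = 29.69+140.1+90.69 = 260.5 kN/m.

261 kN/m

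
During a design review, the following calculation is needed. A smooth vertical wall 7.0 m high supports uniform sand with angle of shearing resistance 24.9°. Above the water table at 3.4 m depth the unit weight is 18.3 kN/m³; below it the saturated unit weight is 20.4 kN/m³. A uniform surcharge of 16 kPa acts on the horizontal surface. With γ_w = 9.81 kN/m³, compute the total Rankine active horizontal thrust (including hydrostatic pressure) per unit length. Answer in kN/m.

272 kN/m

K_a = tan²(45° − φ/2) = 0.4074.
γ' = 20.4 − 9.81 = 10.59 kN/m³. h₂ = H − d_w = 3.6 m.
σ'_h: at surface K_a·q = 6.519; at WT K_a(q+γd_w) = 31.87; at base K_a(q+γd_w+γ'h₂) = 47.40 kPa.
P₁ = ½(6.519+31.87)×3.4 = 65.26; P₂ = ½(31.87+47.40)×3.6 = 142.7; P_w = ½γ_w h₂² = 63.57.
Total = 65.26+142.7+63.57 = 271.5 kN/m.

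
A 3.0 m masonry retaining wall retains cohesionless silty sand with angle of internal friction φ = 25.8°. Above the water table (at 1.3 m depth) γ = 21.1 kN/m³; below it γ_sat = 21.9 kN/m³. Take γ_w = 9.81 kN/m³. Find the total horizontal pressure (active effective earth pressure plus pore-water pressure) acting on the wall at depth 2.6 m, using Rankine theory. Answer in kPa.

29.7 kPa

K_a = (1 − sin φ)/(1 + sin φ) = 0.3935.
γ' = 21.9 − 9.81 = 12.09 kN/m³.
Effective vertical stress at 2.6 m: σ'_v = 21.1×1.3 + 12.09×1.30 = 43.15 kPa.
σ'_h = K_a σ'_v = 0.3935 × 43.15 = 16.98 kPa; u = γ_w × 1.30 = 12.75 kPa.
Total σ_h = 16.98 + 12.75 = 29.73 kPa.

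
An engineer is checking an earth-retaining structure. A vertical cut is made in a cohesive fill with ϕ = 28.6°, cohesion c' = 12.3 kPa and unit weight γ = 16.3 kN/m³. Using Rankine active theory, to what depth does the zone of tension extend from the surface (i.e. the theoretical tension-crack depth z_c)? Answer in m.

2.54 m

K_a = tan²(45° − 28.6°/2) = 0.3525; √K_a = 0.5938.
The active pressure is zero where K_a γ z = 2c√K_a, so z_c = 2c/(γ√K_a) = 2×12.3/(16.3×0.5938) = 2.542 m.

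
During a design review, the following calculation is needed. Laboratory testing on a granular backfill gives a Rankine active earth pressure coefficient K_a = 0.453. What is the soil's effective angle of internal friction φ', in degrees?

22.1°

K_a = tan²(45° − φ/2) ⇒ 45° − φ/2 = arctan(√0.453) = 33.94°.
φ = 2(45° − 33.94°) = 22.11°.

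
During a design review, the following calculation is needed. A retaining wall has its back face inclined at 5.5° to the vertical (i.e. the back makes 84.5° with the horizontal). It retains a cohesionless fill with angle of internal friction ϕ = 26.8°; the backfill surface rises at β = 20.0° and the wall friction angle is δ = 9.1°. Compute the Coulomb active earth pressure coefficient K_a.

0.559

K_a = sin²(α+φ) / [sin²α · sin(α−δ) · (1 + √{sin(φ+δ)sin(φ−β) / (sin(α−δ)sin(α+β))})²].
With α = 84.5°, φ = 26.8°, δ = 9.1°, β = 20.0°: K_a = 0.5593.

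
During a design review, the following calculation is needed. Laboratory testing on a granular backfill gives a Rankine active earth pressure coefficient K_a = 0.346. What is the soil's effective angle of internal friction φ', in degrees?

K_a = tan²(45° − φ/2) ⇒ 45° − φ/2 = arctan(√0.346) = 30.46°.
φ = 2(45° − 30.46°) = 29.07°.

29.1°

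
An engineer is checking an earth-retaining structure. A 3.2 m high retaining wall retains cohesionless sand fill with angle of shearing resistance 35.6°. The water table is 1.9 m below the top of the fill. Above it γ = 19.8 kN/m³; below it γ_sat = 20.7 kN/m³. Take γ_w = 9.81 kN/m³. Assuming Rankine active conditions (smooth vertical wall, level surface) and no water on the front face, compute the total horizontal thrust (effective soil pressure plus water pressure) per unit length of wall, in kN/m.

K_a = tan²(45° − φ/2) = 0.2641.
γ' = 20.7 − 9.81 = 10.89 kN/m³. Depth below WT = 1.3 m.
σ'_h at WT = K_a γ d_w = 9.936 kPa; at base = 9.936 + K_a γ' × 1.3 = 13.68 kPa.
P₁ (0–1.9 m) = ½×9.936×1.9 = 9.440. P₂ (1.9–3.2 m) = ½(9.936+13.68)×1.3 = 15.35.
P_w = ½ γ_w h₂² = 0.5×9.81×1.3² = 8.289. Total = 9.440+15.35+8.289 = 33.08 kN/m.

33.1 kN/m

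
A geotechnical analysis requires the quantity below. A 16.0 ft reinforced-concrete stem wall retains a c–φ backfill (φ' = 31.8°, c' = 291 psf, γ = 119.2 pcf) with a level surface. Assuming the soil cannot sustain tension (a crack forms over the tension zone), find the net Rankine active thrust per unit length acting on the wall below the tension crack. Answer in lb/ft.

965 lb/ft

K_a = 0.3098; √K_a = 0.5566.
Tension-crack depth z_c = 2c/(γ√K_a) = 2×291/(119.2×0.5566) = 8.772 ft.
σ_a at base = K_a γ H − 2c√K_a = 0.3098×119.2×16.0 − 2×291×0.5566 = 266.9 psf.
P_a = ½ × 266.9 × (H − z_c) = 0.5×266.9×7.228 = 964.6 lb/ft.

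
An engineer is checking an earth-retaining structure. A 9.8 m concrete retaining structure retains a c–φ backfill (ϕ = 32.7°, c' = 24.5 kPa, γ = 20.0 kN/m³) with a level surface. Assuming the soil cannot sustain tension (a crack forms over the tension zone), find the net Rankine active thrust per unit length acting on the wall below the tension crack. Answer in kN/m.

84.3 kN/m

K_a = 0.2985; √K_a = 0.5464.
Tension-crack depth z_c = 2c/(γ√K_a) = 2×24.5/(20.0×0.5464) = 4.484 m.
σ_a at base = K_a γ H − 2c√K_a = 0.2985×20.0×9.8 − 2×24.5×0.5464 = 31.73 kPa.
P_a = ½ × 31.73 × (H − z_c) = 0.5×31.73×5.316 = 84.35 kN/m.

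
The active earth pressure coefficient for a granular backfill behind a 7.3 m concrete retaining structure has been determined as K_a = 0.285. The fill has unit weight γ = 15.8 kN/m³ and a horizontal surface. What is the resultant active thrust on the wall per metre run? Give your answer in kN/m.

P = ½ K_a γ H² = 0.5 × 0.285 × 15.8 × 7.3² = 120.0 kN/m.

120 kN/m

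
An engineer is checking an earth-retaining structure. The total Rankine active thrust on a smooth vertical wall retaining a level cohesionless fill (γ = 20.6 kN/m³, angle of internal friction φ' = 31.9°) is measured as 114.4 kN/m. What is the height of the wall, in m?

6.00 m

K_a = 0.3085. P_a = ½ K_a γ H² ⇒ H = √(2P_a/(K_a γ)).
H = √(2×114.4/(0.3085×20.6)) = 6.000 m.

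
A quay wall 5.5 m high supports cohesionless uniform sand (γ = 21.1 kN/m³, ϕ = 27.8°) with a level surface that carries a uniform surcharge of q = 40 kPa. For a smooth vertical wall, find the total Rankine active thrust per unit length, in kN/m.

196 kN/m

K_a = tan²(45° − φ/2) = 0.3639.
Soil triangle: ½ K_a γ H² = 0.5×0.3639×21.1×5.5² = 116.1 kN/m.
Surcharge rectangle: K_a q H = 0.3639×40×5.5 = 80.06 kN/m.
Total = 116.1 + 80.06 = 196.2 kN/m.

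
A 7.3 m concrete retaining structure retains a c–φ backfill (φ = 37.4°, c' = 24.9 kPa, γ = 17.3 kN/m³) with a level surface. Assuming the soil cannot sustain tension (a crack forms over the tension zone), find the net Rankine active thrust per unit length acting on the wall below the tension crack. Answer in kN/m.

4.60 kN/m

K_a = 0.2443; √K_a = 0.4942.
Tension-crack depth z_c = 2c/(γ√K_a) = 2×24.9/(17.3×0.4942) = 5.824 m.
σ_a at base = K_a γ H − 2c√K_a = 0.2443×17.3×7.3 − 2×24.9×0.4942 = 6.235 kPa.
P_a = ½ × 6.235 × (H − z_c) = 0.5×6.235×1.476 = 4.600 kN/m.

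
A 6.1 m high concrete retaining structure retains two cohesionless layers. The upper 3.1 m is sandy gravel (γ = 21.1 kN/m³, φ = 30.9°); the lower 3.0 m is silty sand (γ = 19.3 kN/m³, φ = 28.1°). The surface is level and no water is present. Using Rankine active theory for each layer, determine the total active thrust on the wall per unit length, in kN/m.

K_a1 = tan²(45°−30.9°/2) = 0.3214; K_a2 = tan²(45°−28.1°/2) = 0.3596.
Layer 1: σ at base = K_a1 γ₁ h₁ = 21.02 kPa; P₁ = ½×21.02×3.1 = 32.59.
Layer 2: σ_v at top = γ₁h₁ = 65.41; σ_h top = K_a2×65.41 = 23.52; σ_h base = K_a2×(65.41+19.3×3.0) = 44.34.
P₂ = ½(23.52+44.34)×3.0 = 101.8. Total P_a = 32.59+101.8 = 134.4 kN/m.

134 kN/m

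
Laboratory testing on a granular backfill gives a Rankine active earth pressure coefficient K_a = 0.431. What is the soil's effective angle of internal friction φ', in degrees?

K_a = tan²(45° − φ/2) ⇒ 45° − φ/2 = arctan(√0.431) = 33.29°.
φ = 2(45° − 33.29°) = 23.43°.

23.4°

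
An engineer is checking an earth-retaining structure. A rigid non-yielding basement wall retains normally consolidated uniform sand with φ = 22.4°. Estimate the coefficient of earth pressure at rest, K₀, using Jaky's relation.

0.619

K₀ = 1 − sin φ' = 1 − sin 22.4° = 0.6189.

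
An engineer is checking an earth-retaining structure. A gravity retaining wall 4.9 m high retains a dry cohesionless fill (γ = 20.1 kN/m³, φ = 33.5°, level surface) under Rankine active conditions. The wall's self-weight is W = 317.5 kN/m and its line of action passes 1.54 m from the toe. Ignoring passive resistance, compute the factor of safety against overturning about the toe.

K_a = tan²(45° − 33.5°/2) = 0.2887.
P_a = ½K_aγH² = 0.5×0.2887×20.1×4.9² = 69.67 kN/m, acting at H/3 = 1.633 m above the base.
Overturning moment M_o = P_a × H/3 = 69.67 × 1.633 = 113.8.
Resisting moment M_r = W × 1.54 = 317.5 × 1.54 = 488.9.
FS_overturning = M_r/M_o = 488.9/113.8 = 4.297.

4.30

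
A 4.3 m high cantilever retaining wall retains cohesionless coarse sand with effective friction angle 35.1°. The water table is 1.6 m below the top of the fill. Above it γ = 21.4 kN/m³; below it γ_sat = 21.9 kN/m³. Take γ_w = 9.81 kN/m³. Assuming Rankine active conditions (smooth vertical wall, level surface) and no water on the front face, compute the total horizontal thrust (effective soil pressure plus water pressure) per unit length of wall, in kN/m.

80.0 kN/m

K_a = tan²(45° − φ/2) = 0.2698.
γ' = 21.9 − 9.81 = 12.09 kN/m³. Depth below WT = 2.7 m.
σ'_h at WT = K_a γ d_w = 9.239 kPa; at base = 9.239 + K_a γ' × 2.7 = 18.05 kPa.
P₁ (0–1.6 m) = ½×9.239×1.6 = 7.391. P₂ (1.6–4.3 m) = ½(9.239+18.05)×2.7 = 36.84.
P_w = ½ γ_w h₂² = 0.5×9.81×2.7² = 35.76. Total = 7.391+36.84+35.76 = 79.99 kN/m.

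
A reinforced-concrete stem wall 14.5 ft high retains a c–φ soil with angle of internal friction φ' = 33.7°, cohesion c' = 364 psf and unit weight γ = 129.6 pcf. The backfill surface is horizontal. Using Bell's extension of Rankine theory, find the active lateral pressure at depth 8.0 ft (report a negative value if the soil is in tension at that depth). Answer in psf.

K_a = (1 − sin φ)/(1 + sin φ) = 0.2863.
σ_a = K_a γ z − 2c√K_a = 0.2863×129.6×8.0 − 2×364×0.5351 = -92.69 psf.

-92.7 psf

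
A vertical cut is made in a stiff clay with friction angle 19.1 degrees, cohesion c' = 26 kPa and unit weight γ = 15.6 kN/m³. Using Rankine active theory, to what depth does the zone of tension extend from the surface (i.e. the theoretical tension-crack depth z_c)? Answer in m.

K_a = tan²(45° − 19.1°/2) = 0.5069; √K_a = 0.7120.
The active pressure is zero where K_a γ z = 2c√K_a, so z_c = 2c/(γ√K_a) = 2×26/(15.6×0.7120) = 4.682 m.

4.68 m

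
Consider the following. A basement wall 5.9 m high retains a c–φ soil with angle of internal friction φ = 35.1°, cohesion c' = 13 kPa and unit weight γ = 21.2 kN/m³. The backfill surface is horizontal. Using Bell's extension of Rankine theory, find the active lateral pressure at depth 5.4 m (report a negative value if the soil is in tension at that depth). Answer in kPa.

17.4 kPa

K_a = (1 − sin φ)/(1 + sin φ) = 0.2698.
σ_a = K_a γ z − 2c√K_a = 0.2698×21.2×5.4 − 2×13×0.5195 = 17.39 kPa.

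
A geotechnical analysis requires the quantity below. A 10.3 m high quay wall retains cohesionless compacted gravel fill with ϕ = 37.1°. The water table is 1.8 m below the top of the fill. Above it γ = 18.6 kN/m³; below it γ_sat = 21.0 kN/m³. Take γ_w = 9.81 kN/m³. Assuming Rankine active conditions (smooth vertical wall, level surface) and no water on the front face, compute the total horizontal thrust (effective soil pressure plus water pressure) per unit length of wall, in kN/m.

532 kN/m

K_a = tan²(45° − φ/2) = 0.2475.
γ' = 21.0 − 9.81 = 11.19 kN/m³. Depth below WT = 8.5 m.
σ'_h at WT = K_a γ d_w = 8.286 kPa; at base = 8.286 + K_a γ' × 8.5 = 31.83 kPa.
P₁ (0–1.8 m) = ½×8.286×1.8 = 7.458. P₂ (1.8–10.3 m) = ½(8.286+31.83)×8.5 = 170.5.
P_w = ½ γ_w h₂² = 0.5×9.81×8.5² = 354.4. Total = 7.458+170.5+354.4 = 532.3 kN/m.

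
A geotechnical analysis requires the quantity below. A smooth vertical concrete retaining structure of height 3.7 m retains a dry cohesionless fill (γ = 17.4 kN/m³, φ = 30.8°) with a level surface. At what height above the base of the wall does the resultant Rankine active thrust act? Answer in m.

K_a = 0.3227.
The pressure distribution is triangular, so the resultant acts at H/3 above the base = 3.7/3 = 1.233 m.

1.23 m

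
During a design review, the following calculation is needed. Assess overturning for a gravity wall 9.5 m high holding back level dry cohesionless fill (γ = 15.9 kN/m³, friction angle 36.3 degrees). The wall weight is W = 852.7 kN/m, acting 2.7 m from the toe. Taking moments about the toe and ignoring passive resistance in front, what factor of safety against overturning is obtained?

K_a = tan²(45° − 36.3°/2) = 0.2563.
P_a = ½K_aγH² = 0.5×0.2563×15.9×9.5² = 183.9 kN/m, acting at H/3 = 3.167 m above the base.
Overturning moment M_o = P_a × H/3 = 183.9 × 3.167 = 582.3.
Resisting moment M_r = W × 2.7 = 852.7 × 2.7 = 2302.
FS_overturning = M_r/M_o = 2302/582.3 = 3.954.

3.95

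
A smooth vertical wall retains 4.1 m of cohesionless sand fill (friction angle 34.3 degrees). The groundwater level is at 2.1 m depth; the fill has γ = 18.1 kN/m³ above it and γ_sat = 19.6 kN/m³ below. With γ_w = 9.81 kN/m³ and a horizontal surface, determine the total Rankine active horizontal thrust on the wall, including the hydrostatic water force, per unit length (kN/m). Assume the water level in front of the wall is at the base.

K_a = tan²(45° − φ/2) = 0.2792.
γ' = 19.6 − 9.81 = 9.790 kN/m³. Depth below WT = 2.0 m.
σ'_h at WT = K_a γ d_w = 10.61 kPa; at base = 10.61 + K_a γ' × 2.0 = 16.08 kPa.
P₁ (0–2.1 m) = ½×10.61×2.1 = 11.14. P₂ (2.1–4.1 m) = ½(10.61+16.08)×2.0 = 26.69.
P_w = ½ γ_w h₂² = 0.5×9.81×2.0² = 19.62. Total = 11.14+26.69+19.62 = 57.45 kN/m.

57.4 kN/m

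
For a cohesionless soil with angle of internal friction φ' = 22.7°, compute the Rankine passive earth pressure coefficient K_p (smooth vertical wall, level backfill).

2.26

K_p = (1 + sin φ)/(1 − sin φ) = tan²(45° + 22.7°/2) = 2.257.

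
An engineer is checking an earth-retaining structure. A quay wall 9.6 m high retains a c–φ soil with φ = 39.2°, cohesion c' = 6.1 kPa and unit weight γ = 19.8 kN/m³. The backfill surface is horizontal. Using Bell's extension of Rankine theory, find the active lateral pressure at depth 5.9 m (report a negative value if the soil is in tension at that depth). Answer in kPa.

20.5 kPa

K_a = (1 − sin φ)/(1 + sin φ) = 0.2255.
σ_a = K_a γ z − 2c√K_a = 0.2255×19.8×5.9 − 2×6.1×0.4748 = 20.55 kPa.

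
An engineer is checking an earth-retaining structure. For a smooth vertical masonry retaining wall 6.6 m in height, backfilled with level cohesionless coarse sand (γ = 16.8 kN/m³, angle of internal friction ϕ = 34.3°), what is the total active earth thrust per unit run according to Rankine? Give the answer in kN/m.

K_a = tan²(45° − φ/2) = 0.2792.
P_a = ½ K_a γ H² = 0.5 × 0.2792 × 16.8 × 6.6² = 102.1 kN/m.

102 kN/m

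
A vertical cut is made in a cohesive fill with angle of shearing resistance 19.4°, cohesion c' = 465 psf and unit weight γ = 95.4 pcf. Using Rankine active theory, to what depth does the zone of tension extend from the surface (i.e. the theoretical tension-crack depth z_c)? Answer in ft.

K_a = tan²(45° − 19.4°/2) = 0.5013; √K_a = 0.7080.
The active pressure is zero where K_a γ z = 2c√K_a, so z_c = 2c/(γ√K_a) = 2×465/(95.4×0.7080) = 13.77 ft.

13.8 ft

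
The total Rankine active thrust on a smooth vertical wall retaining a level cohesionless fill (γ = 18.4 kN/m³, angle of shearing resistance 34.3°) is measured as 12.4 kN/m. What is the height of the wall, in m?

2.20 m

K_a = 0.2792. P_a = ½ K_a γ H² ⇒ H = √(2P_a/(K_a γ)).
H = √(2×12.4/(0.2792×18.4)) = 2.197 m.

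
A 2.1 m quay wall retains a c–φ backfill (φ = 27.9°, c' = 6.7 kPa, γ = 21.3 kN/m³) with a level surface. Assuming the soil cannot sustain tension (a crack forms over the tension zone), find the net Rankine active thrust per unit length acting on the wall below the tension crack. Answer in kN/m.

4.30 kN/m

K_a = 0.3625; √K_a = 0.6020.
Tension-crack depth z_c = 2c/(γ√K_a) = 2×6.7/(21.3×0.6020) = 1.045 m.
σ_a at base = K_a γ H − 2c√K_a = 0.3625×21.3×2.1 − 2×6.7×0.6020 = 8.146 kPa.
P_a = ½ × 8.146 × (H − z_c) = 0.5×8.146×1.055 = 4.297 kN/m.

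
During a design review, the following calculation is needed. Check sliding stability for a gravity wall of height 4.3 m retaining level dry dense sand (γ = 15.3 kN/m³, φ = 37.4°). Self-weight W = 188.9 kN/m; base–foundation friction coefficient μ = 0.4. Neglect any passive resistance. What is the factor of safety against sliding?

K_a = tan²(45° − 37.4°/2) = 0.2443.
P_a = ½K_aγH² = 0.5×0.2443×15.3×4.3² = 34.55 kN/m, acting at H/3 = 1.433 m above the base.
FS_sliding = μW / P_a = 0.4×188.9 / 34.55 = 2.187.

2.19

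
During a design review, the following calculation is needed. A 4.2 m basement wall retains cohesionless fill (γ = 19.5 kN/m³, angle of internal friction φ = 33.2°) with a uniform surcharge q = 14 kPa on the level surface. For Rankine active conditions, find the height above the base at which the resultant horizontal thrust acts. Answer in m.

1.58 m

K_a = 0.2924.
Triangular part P₁ = ½K_aγH² = 50.28 at H/3 = 1.400 m; rectangular part P₂ = K_a q H = 17.19 at H/2 = 2.100 m.
ȳ = (P₁·1.400 + P₂·2.100)/(P₁+P₂) = 1.578 m.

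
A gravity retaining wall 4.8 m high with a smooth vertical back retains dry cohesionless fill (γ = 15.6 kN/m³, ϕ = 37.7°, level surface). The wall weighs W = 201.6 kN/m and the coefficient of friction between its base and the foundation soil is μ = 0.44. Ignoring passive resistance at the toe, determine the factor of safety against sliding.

2.05

K_a = tan²(45° − 37.7°/2) = 0.2411.
P_a = ½K_aγH² = 0.5×0.2411×15.6×4.8² = 43.32 kN/m, acting at H/3 = 1.600 m above the base.
FS_sliding = μW / P_a = 0.44×201.6 / 43.32 = 2.048.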